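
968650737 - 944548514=24102223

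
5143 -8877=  - 3734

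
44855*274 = 12290270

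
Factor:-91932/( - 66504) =47/34 = 2^( - 1 )*17^(  -  1 ) * 47^1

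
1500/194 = 7 + 71/97 = 7.73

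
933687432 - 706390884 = 227296548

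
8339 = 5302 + 3037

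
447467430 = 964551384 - 517083954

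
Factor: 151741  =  41^1*3701^1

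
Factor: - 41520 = -2^4*3^1*5^1 * 173^1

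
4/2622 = 2/1311 = 0.00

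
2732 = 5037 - 2305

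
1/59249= 1/59249=0.00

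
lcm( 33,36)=396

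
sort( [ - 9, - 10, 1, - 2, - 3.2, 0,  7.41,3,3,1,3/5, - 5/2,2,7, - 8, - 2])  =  [ - 10, - 9, - 8, - 3.2, - 5/2 , - 2,  -  2,0, 3/5,1, 1,2,3,3, 7, 7.41]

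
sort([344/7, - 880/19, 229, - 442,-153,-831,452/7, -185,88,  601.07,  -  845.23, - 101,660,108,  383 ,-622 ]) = [- 845.23, - 831,-622,-442,-185,- 153, - 101, - 880/19, 344/7,452/7, 88,108,229,383,601.07,660 ] 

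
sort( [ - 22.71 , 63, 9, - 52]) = [ - 52, - 22.71, 9, 63] 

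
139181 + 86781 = 225962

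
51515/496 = 103 + 427/496 = 103.86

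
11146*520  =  5795920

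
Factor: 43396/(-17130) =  - 38/15 = -2^1*3^ ( - 1)*5^( - 1)*19^1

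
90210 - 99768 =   -  9558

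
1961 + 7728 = 9689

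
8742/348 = 25 + 7/58 = 25.12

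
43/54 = 43/54 =0.80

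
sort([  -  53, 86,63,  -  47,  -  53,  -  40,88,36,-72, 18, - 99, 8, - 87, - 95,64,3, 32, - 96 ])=[ - 99, -96, - 95, - 87, - 72,-53 ,  -  53,  -  47,- 40, 3, 8,18, 32,36,63,  64,86 , 88]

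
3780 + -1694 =2086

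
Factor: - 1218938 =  - 2^1*7^1*83^1*1049^1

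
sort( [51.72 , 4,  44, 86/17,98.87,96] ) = [4,86/17,44,51.72,96, 98.87]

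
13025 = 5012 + 8013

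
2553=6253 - 3700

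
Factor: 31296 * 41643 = 2^6*3^3 * 7^1*163^1*661^1 = 1303259328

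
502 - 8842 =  - 8340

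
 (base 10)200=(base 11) 172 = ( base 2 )11001000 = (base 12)148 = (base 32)68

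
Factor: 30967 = 173^1*179^1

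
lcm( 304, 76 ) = 304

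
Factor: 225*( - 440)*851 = - 84249000 = - 2^3*3^2*5^3*11^1 *23^1 * 37^1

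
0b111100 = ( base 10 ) 60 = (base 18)36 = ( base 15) 40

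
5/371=5/371  =  0.01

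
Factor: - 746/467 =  - 2^1*373^1*467^(-1 )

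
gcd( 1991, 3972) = 1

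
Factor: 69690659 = 43^2*37691^1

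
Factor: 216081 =3^3 * 53^1*151^1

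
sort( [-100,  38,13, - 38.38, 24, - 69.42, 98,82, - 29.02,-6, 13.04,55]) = [ - 100, - 69.42, - 38.38, - 29.02 , - 6,  13,  13.04,  24, 38, 55,82, 98 ] 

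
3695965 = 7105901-3409936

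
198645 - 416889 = - 218244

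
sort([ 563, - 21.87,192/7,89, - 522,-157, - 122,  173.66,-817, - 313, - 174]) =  [ - 817  , - 522, - 313,-174,-157, - 122, - 21.87,192/7 , 89,173.66, 563] 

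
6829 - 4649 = 2180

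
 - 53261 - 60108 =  - 113369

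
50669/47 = 50669/47 = 1078.06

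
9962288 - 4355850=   5606438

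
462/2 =231 = 231.00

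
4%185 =4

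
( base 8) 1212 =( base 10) 650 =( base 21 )19K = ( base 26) p0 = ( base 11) 541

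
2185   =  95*23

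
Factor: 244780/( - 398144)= -2^ ( - 4)*5^1*6221^( - 1) * 12239^1 = -61195/99536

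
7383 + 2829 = 10212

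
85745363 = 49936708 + 35808655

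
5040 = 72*70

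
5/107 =5/107=0.05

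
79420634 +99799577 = 179220211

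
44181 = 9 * 4909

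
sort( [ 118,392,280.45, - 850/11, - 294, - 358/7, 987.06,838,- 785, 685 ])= [ - 785, - 294, - 850/11, - 358/7,118, 280.45,392, 685,  838,987.06 ]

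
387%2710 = 387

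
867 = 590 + 277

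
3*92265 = 276795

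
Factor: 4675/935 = 5^1 = 5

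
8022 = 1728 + 6294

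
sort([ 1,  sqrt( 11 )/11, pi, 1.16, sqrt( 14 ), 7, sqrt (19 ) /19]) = [ sqrt( 19)/19,sqrt( 11 ) /11,1, 1.16, pi, sqrt( 14 ),  7]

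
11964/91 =11964/91=131.47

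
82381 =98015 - 15634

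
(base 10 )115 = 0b1110011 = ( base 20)5F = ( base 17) 6D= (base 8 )163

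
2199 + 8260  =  10459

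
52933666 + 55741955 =108675621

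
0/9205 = 0 = 0.00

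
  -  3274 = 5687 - 8961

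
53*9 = 477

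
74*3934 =291116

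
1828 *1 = 1828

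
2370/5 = 474 = 474.00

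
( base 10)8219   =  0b10000000011011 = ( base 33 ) 7I2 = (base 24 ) E6B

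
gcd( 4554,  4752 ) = 198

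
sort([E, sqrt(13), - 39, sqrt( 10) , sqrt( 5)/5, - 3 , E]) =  [ - 39,  -  3,sqrt( 5 ) /5,E,E, sqrt(10), sqrt(13)] 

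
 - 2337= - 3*779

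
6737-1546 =5191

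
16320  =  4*4080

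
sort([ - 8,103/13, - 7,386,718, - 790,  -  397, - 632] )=[- 790, - 632, - 397, - 8, - 7, 103/13, 386, 718]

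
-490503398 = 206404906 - 696908304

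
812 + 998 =1810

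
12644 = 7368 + 5276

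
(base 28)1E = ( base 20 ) 22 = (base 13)33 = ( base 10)42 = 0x2A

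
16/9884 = 4/2471 = 0.00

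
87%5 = 2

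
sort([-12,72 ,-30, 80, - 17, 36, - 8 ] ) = [ - 30, - 17,-12,-8, 36, 72, 80 ] 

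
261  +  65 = 326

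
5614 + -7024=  - 1410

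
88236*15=1323540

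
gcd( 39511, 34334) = 1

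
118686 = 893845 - 775159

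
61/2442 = 61/2442 = 0.02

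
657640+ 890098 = 1547738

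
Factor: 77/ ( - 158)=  - 2^( - 1)*7^1*11^1*79^( - 1)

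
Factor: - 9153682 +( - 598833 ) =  - 9752515 = - 5^1*107^1*18229^1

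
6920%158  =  126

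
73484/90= 36742/45  =  816.49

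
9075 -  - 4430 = 13505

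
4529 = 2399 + 2130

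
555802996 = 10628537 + 545174459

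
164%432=164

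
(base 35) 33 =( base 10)108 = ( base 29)3L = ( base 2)1101100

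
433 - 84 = 349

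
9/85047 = 3/28349   =  0.00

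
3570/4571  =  510/653 = 0.78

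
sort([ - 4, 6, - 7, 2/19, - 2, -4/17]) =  [-7, - 4, - 2, - 4/17,2/19,6] 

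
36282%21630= 14652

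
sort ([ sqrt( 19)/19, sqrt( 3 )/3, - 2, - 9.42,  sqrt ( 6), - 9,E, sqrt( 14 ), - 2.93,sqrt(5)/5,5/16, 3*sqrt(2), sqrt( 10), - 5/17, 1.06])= [ - 9.42, - 9,  -  2.93, - 2, - 5/17, sqrt( 19)/19,5/16,sqrt( 5 )/5, sqrt(3)/3,  1.06,sqrt( 6 ), E, sqrt(10 ), sqrt( 14), 3 * sqrt( 2 )] 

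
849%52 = 17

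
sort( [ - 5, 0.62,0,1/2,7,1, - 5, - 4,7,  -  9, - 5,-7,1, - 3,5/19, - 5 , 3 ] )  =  [-9, - 7, - 5,-5, - 5,- 5, - 4, - 3,0,5/19, 1/2,0.62, 1 , 1,3,7,7] 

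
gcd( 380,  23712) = 76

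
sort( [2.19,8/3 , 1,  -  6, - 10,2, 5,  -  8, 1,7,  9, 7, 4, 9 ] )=[  -  10, - 8,  -  6,1 , 1,  2,2.19, 8/3,4, 5,7, 7,9,9 ] 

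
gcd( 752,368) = 16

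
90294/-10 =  - 45147/5 = -  9029.40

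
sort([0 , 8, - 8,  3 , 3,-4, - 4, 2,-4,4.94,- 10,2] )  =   [ - 10,- 8 , - 4, - 4, - 4,0, 2, 2,  3 , 3,  4.94 , 8 ]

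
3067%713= 215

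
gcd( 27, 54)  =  27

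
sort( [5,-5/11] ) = [-5/11,5]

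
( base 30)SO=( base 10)864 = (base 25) 19e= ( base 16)360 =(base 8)1540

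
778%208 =154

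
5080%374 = 218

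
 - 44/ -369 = 44/369 =0.12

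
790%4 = 2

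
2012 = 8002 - 5990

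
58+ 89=147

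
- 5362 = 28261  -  33623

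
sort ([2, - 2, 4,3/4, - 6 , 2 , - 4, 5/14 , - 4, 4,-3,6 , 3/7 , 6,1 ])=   [ - 6, - 4 , - 4,- 3 , - 2,5/14 , 3/7,3/4,1, 2, 2, 4 , 4,  6,6 ] 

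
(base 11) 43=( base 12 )3B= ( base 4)233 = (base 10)47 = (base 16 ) 2F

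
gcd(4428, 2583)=369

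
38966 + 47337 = 86303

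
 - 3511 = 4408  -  7919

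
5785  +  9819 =15604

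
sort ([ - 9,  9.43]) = [  -  9, 9.43]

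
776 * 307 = 238232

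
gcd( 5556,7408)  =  1852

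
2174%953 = 268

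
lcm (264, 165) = 1320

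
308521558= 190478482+118043076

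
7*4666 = 32662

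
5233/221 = 5233/221 = 23.68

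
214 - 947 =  - 733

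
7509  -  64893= - 57384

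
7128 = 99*72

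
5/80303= 5/80303 = 0.00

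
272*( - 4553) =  - 1238416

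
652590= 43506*15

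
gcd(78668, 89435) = 1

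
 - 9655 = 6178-15833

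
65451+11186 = 76637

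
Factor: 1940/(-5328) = -485/1332 = - 2^(-2 )*3^( - 2)*5^1*37^(- 1 )*97^1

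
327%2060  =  327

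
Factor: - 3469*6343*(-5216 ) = 2^5 *163^1* 3469^1*6343^1 = 114772170272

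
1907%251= 150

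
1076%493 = 90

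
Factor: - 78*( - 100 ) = 7800 = 2^3 * 3^1*5^2*13^1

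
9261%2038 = 1109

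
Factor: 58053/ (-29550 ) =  - 2^(-1)*5^ ( - 2 )*37^1*197^( - 1)*523^1 =-19351/9850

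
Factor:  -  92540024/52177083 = -2^3*3^( - 1) * 7^( -1) *2484623^(-1)*11567503^1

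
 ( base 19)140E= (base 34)76L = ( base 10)8317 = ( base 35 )6RM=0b10000001111101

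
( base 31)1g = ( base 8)57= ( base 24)1N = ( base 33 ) 1e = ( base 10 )47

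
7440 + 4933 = 12373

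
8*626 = 5008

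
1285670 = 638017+647653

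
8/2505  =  8/2505 = 0.00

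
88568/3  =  88568/3= 29522.67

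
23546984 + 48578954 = 72125938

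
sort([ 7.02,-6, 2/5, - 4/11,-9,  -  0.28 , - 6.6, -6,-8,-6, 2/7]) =[ - 9, - 8, - 6.6, - 6, - 6, - 6,-4/11, - 0.28, 2/7,2/5, 7.02]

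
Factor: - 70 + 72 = 2^1 = 2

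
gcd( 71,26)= 1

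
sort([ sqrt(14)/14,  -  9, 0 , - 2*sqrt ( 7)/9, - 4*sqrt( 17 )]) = [ - 4*sqrt (17), - 9,-2*sqrt( 7)/9,  0,sqrt( 14)/14]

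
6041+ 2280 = 8321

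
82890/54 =1535 =1535.00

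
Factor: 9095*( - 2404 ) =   -  21864380 = - 2^2*5^1*17^1*107^1*601^1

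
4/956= 1/239 = 0.00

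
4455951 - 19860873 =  -15404922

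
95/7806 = 95/7806 = 0.01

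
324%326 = 324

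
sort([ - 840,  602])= [ - 840,  602]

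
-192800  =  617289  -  810089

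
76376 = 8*9547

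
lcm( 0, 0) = 0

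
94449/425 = 94449/425 = 222.23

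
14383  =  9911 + 4472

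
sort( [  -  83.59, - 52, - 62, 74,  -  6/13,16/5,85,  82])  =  [ - 83.59, - 62, - 52 , - 6/13,16/5,74,  82, 85]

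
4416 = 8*552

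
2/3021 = 2/3021 = 0.00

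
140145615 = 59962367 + 80183248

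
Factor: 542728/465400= 5^( - 2)*13^(-1 )*379^1=379/325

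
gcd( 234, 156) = 78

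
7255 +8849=16104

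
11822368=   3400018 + 8422350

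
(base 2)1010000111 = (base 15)2d2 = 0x287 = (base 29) m9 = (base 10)647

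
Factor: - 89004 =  - 2^2*3^1*7417^1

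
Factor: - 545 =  - 5^1*109^1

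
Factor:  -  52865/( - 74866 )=2^(  -  1)*5^1*11^ ( - 1) * 41^( - 1)*83^(  -  1 )*97^1*109^1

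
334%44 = 26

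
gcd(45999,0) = 45999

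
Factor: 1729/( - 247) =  - 7^1 = -  7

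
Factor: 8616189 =3^1*61^1 * 197^1 * 239^1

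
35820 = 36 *995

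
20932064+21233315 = 42165379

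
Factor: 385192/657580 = 2^1 * 5^(  -  1)*7^(  -  2)*11^( - 1)*61^ ( - 1)*89^1*541^1  =  96298/164395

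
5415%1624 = 543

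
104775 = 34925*3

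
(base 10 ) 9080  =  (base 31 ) 9DS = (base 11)6905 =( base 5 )242310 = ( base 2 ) 10001101111000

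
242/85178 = 121/42589 = 0.00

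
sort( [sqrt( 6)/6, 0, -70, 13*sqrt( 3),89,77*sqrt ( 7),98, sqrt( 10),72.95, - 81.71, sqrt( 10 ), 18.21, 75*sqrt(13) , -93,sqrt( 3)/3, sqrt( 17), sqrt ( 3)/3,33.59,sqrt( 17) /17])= [-93,-81.71,-70 , 0, sqrt( 17 )/17,sqrt(6)/6, sqrt ( 3 ) /3,sqrt(3)/3,  sqrt( 10),sqrt(10),sqrt( 17 ),18.21, 13*sqrt( 3) , 33.59,72.95,89, 98,77 * sqrt( 7),75*sqrt( 13 )]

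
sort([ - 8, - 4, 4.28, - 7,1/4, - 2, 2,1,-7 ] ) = [  -  8, - 7,-7 ,-4 ,-2 , 1/4,1 , 2 , 4.28 ] 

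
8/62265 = 8/62265 =0.00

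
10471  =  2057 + 8414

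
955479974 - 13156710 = 942323264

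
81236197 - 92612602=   -  11376405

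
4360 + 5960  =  10320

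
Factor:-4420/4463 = - 2^2  *  5^1 * 13^1*17^1*4463^( - 1 ) 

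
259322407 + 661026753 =920349160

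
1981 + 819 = 2800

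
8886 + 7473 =16359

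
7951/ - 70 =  - 7951/70 = - 113.59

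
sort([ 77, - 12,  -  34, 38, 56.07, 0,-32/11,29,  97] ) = [-34,-12, - 32/11,0 , 29, 38 , 56.07,77, 97] 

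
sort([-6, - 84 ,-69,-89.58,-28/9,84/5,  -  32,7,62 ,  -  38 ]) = [ - 89.58, - 84, - 69, - 38, - 32, - 6, - 28/9,7,  84/5,62] 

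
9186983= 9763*941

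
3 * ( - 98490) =-295470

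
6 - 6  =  0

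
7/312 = 7/312 = 0.02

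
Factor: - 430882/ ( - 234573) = 2^1*3^( - 1)*17^1*19^1*23^1*29^1*78191^( -1 )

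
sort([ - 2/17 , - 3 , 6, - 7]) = [  -  7,  -  3,  -  2/17 , 6 ] 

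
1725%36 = 33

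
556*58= 32248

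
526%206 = 114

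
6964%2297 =73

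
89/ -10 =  - 89/10 = - 8.90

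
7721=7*1103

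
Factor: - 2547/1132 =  - 9/4 = - 2^( - 2) * 3^2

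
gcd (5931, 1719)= 9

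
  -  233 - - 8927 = 8694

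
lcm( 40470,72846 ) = 364230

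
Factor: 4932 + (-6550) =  - 1618=-2^1*809^1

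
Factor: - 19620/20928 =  - 15/16 = - 2^( - 4 )*3^1*5^1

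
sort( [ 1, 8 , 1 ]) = [ 1, 1 , 8]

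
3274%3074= 200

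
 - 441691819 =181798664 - 623490483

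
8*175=1400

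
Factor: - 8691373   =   - 8691373^1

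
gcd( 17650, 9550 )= 50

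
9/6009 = 3/2003 = 0.00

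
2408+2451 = 4859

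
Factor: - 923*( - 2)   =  1846  =  2^1*13^1*71^1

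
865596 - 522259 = 343337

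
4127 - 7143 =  - 3016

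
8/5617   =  8/5617= 0.00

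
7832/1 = 7832 = 7832.00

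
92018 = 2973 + 89045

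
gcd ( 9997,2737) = 1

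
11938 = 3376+8562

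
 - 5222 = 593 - 5815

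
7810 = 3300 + 4510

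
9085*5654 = 51366590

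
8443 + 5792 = 14235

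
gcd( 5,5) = 5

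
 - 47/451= - 1+404/451 = - 0.10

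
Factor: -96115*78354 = -7530994710 = - 2^1*3^3*5^1*47^1*409^1 * 1451^1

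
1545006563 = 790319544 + 754687019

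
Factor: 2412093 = 3^1 *804031^1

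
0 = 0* ( - 633 ) 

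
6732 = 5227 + 1505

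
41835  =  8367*5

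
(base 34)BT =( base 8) 623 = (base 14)20b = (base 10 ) 403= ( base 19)124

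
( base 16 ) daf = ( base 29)44n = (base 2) 110110101111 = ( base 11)26A5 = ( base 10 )3503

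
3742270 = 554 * 6755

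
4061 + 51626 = 55687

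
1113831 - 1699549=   -  585718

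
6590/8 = 3295/4 = 823.75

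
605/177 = 605/177=3.42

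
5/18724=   5/18724  =  0.00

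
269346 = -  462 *( - 583)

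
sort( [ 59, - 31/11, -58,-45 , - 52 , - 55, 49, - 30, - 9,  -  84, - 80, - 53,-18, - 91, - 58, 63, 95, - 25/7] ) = [ - 91, - 84,  -  80, - 58, - 58, - 55, - 53,  -  52,  -  45, - 30,  -  18, - 9, - 25/7, - 31/11, 49, 59, 63, 95]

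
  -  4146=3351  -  7497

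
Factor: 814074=2^1*3^1*19^1*37^1*193^1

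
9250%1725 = 625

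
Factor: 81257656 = 2^3*631^1*16097^1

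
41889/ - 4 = - 10473 + 3/4 = - 10472.25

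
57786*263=15197718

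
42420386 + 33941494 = 76361880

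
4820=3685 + 1135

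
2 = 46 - 44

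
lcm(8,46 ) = 184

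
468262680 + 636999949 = 1105262629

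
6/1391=6/1391= 0.00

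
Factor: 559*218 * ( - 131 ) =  - 2^1 * 13^1*43^1*109^1* 131^1 = - 15963922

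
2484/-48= - 52 + 1/4 = - 51.75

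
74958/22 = 37479/11   =  3407.18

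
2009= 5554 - 3545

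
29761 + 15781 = 45542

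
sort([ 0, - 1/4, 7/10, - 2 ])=[-2, - 1/4,0, 7/10]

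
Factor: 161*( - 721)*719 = - 83462239 = - 7^2*23^1*103^1*719^1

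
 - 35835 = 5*(-7167 ) 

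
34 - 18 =16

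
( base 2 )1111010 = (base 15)82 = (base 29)46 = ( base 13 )95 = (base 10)122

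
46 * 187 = 8602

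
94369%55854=38515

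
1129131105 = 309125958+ 820005147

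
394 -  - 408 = 802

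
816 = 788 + 28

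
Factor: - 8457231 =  - 3^1*1061^1*2657^1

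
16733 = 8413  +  8320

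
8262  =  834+7428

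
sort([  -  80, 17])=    [ - 80,17] 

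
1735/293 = 5 + 270/293 = 5.92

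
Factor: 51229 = 51229^1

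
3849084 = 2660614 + 1188470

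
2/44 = 1/22 = 0.05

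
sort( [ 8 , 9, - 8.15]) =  [ - 8.15,8  ,  9 ] 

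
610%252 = 106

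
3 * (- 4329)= - 12987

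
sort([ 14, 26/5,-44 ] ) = [ - 44, 26/5,14 ] 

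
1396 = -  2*( - 698)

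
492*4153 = 2043276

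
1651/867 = 1 + 784/867=   1.90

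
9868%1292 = 824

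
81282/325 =81282/325 = 250.10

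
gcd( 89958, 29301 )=3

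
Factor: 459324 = 2^2*3^3*4253^1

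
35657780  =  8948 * 3985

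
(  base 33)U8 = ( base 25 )1EN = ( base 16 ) 3E6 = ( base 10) 998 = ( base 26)1CA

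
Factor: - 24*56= - 1344 = - 2^6 * 3^1*7^1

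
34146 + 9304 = 43450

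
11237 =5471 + 5766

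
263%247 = 16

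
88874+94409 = 183283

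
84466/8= 10558 + 1/4 = 10558.25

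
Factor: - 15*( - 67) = 1005 =3^1  *5^1*67^1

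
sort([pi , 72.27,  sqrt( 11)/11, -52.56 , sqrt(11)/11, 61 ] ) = [ - 52.56  ,  sqrt(  11) /11, sqrt( 11) /11, pi,  61,72.27 ] 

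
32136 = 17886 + 14250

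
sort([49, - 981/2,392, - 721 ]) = [  -  721, - 981/2 , 49, 392 ] 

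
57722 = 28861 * 2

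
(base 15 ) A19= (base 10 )2274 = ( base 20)5DE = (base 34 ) 1wu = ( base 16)8E2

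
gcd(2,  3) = 1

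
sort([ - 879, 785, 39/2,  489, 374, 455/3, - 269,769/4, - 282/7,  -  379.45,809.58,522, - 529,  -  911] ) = [ - 911 , - 879,-529,-379.45, - 269, - 282/7, 39/2, 455/3 , 769/4, 374, 489, 522  ,  785,809.58]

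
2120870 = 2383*890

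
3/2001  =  1/667 =0.00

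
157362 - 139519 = 17843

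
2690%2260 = 430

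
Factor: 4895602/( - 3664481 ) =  - 2^1*167^( - 1)*21943^( - 1)*2447801^1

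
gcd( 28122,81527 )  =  1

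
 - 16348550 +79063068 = 62714518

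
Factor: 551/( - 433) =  - 19^1*29^1*433^( - 1 ) 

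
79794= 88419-8625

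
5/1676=5/1676 =0.00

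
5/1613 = 5/1613 = 0.00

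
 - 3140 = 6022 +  - 9162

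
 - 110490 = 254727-365217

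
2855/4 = 2855/4=713.75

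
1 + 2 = 3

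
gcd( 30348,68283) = 7587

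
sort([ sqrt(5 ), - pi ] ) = [ - pi,sqrt( 5)]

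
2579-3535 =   -  956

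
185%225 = 185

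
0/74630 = 0=0.00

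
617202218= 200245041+416957177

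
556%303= 253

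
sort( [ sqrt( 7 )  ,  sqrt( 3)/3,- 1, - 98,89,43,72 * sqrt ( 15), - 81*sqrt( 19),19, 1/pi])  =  [ - 81*sqrt( 19) , - 98,-1, 1/pi,  sqrt( 3 ) /3, sqrt(7 ), 19, 43, 89,72*sqrt(15 )] 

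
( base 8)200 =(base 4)2000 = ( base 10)128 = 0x80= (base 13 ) 9B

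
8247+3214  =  11461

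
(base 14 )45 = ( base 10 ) 61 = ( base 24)2d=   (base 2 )111101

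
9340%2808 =916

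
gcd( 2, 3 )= 1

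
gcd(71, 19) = 1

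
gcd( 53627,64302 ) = 7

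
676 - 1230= - 554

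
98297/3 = 98297/3 = 32765.67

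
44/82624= 11/20656 = 0.00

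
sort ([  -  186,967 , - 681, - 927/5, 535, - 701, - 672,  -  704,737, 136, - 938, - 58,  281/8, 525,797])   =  [ - 938,  -  704, - 701  , - 681, - 672,-186,  -  927/5, -58,281/8,136, 525, 535,737,797, 967 ]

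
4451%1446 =113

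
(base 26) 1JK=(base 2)10010100110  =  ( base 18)3C2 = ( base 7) 3320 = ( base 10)1190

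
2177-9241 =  - 7064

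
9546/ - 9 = -1061+1/3 = -1060.67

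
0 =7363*0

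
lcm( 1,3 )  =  3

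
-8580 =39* ( - 220)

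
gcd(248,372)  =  124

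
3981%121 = 109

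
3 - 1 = 2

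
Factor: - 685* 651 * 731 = -325978485 = - 3^1 *5^1*7^1*17^1* 31^1*43^1*137^1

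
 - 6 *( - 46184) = 277104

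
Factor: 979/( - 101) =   -  11^1*89^1*101^( -1)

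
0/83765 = 0 = 0.00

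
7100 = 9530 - 2430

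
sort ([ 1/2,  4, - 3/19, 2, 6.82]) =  [ - 3/19,1/2, 2, 4,6.82 ]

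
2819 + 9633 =12452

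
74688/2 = 37344 = 37344.00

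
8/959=8/959 =0.01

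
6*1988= 11928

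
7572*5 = 37860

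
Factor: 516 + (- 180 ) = 2^4 * 3^1*7^1= 336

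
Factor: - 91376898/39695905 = - 2^1*3^1*5^( - 1)*263^( - 1 ) * 347^1*30187^(  -  1)*43889^1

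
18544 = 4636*4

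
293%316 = 293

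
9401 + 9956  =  19357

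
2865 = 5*573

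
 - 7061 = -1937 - 5124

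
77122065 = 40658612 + 36463453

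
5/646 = 5/646 = 0.01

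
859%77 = 12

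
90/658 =45/329 = 0.14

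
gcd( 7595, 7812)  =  217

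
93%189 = 93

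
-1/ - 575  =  1/575 = 0.00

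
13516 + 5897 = 19413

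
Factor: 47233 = 149^1*317^1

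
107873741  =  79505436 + 28368305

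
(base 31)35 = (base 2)1100010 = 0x62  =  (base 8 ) 142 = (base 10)98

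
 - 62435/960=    - 66+185/192  =  - 65.04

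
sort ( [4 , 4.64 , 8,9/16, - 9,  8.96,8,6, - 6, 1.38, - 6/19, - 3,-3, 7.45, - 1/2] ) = [-9, - 6,-3, - 3, -1/2, - 6/19,  9/16,1.38,4,4.64,6,  7.45,8, 8, 8.96]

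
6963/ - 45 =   -  2321/15 = - 154.73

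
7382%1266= 1052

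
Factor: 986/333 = 2^1 * 3^( - 2 ) * 17^1*29^1*37^(- 1)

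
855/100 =171/20 = 8.55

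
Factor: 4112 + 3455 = 7^1*23^1 * 47^1 = 7567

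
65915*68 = 4482220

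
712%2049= 712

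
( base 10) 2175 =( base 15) 9a0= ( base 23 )42d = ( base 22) 4AJ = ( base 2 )100001111111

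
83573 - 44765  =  38808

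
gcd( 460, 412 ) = 4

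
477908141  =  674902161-196994020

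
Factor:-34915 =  - 5^1*6983^1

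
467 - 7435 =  - 6968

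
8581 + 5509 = 14090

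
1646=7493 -5847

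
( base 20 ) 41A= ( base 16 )65e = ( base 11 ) 1252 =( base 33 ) 1gd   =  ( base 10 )1630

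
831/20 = 831/20 = 41.55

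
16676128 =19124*872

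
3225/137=23 + 74/137 = 23.54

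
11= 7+4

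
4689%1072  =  401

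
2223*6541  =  14540643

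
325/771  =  325/771 = 0.42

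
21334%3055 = 3004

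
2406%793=27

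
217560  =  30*7252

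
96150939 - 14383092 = 81767847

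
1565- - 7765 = 9330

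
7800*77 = 600600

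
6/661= 6/661 = 0.01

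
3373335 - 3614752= - 241417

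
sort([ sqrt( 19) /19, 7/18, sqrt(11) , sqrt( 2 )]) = [sqrt( 19 ) /19, 7/18, sqrt (2 ),  sqrt(11 ) ] 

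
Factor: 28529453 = 23^1*193^1 * 6427^1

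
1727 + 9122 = 10849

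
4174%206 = 54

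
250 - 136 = 114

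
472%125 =97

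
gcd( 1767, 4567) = 1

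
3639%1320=999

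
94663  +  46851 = 141514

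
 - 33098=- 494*67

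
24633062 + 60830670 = 85463732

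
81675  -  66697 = 14978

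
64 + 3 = 67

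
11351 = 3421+7930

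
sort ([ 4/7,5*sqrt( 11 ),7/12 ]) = [ 4/7,7/12,5 * sqrt( 11 )] 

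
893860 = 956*935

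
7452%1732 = 524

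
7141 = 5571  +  1570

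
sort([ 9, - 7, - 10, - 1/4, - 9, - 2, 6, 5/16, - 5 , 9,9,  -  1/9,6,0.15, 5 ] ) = [-10, - 9, - 7, - 5, - 2,  -  1/4, - 1/9, 0.15,  5/16, 5,6,6,9 , 9, 9 ]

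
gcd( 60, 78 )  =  6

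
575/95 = 6 + 1/19  =  6.05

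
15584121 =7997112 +7587009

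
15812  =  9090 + 6722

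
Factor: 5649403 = 19^1*29^1*10253^1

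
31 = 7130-7099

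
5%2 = 1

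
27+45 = 72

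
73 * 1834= 133882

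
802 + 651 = 1453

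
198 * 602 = 119196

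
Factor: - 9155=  -5^1 * 1831^1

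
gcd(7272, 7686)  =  18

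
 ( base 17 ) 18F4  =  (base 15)233e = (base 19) 11DH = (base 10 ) 7484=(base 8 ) 16474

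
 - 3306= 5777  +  -9083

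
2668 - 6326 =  - 3658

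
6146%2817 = 512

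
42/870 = 7/145  =  0.05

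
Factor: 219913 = 47^1  *  4679^1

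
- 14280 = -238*60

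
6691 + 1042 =7733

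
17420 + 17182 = 34602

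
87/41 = 2+5/41 = 2.12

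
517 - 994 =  -477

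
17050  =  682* 25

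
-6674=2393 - 9067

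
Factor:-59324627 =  - 1559^1 * 38053^1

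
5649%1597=858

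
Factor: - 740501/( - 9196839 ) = 3^(-2)*41^1*613^ ( - 1)*1667^(-1) * 18061^1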